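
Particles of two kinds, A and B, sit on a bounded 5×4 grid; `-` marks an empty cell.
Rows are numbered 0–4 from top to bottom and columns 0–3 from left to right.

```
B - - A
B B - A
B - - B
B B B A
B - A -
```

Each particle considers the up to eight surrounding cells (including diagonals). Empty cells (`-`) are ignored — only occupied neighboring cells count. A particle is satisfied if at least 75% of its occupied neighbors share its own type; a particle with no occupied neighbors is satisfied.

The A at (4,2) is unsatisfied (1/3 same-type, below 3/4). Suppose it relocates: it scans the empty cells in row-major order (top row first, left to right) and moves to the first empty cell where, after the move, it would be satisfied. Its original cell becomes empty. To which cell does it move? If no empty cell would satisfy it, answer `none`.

none

Vacating (4,2). Empty cells in order:
  (0,1): 0/3 same-type → still unsatisfied.
  (0,2): 2/3 same-type → still unsatisfied.
  (1,2): 2/4 same-type → still unsatisfied.
  (2,1): 0/6 same-type → still unsatisfied.
  (2,2): 2/6 same-type → still unsatisfied.
  (4,1): 0/4 same-type → still unsatisfied.
  (4,3): 1/2 same-type → still unsatisfied.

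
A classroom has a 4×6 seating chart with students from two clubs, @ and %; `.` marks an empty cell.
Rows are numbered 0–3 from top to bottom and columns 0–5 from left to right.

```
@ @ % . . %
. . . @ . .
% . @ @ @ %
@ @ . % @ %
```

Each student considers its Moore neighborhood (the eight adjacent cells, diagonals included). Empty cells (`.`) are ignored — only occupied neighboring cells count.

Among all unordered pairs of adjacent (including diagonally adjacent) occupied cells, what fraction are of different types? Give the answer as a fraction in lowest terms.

Scan each occupied cell's neighbors to the right and below (and the two forward diagonals) so each pair is counted once.
Row 0: @(0,0)–@(0,1)= @(0,1)–%(0,2)≠ %(0,2)–@(1,3)≠  → 2/3 unlike.
Row 1: @(1,3)–@(2,3)= @(1,3)–@(2,4)= @(1,3)–@(2,2)=  → 0/3 unlike.
Row 2: %(2,0)–@(3,0)≠ %(2,0)–@(3,1)≠ @(2,2)–@(2,3)= @(2,2)–%(3,3)≠ @(2,2)–@(3,1)= @(2,3)–@(2,4)= @(2,3)–%(3,3)≠ @(2,3)–@(3,4)= @(2,4)–%(2,5)≠ @(2,4)–@(3,4)= @(2,4)–%(3,5)≠ @(2,4)–%(3,3)≠ %(2,5)–%(3,5)= %(2,5)–@(3,4)≠  → 8/14 unlike.
Row 3: @(3,0)–@(3,1)= %(3,3)–@(3,4)≠ @(3,4)–%(3,5)≠  → 2/3 unlike.
Total adjacent occupied pairs: 23; unlike-type pairs: 12.
12/23 is already in lowest terms.

12/23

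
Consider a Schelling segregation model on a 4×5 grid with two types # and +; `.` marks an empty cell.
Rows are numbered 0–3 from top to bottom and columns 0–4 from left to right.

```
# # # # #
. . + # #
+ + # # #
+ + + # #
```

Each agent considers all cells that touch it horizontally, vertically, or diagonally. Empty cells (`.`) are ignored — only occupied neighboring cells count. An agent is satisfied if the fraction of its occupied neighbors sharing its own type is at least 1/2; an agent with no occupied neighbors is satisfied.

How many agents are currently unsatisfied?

3

Row 0: (0,0)# 1/1 ✓ · (0,1)# 2/3 ✓ · (0,2)# 3/4 ✓ · (0,3)# 4/5 ✓ · (0,4)# 3/3 ✓
Row 1: (1,2)+ 1/7 ✗ · (1,3)# 7/8 ✓ · (1,4)# 5/5 ✓
Row 2: (2,0)+ 3/3 ✓ · (2,1)+ 5/6 ✓ · (2,2)# 3/7 ✗ · (2,3)# 6/8 ✓ · (2,4)# 5/5 ✓
Row 3: (3,0)+ 3/3 ✓ · (3,1)+ 4/5 ✓ · (3,2)+ 2/5 ✗ · (3,3)# 4/5 ✓ · (3,4)# 3/3 ✓
Unsatisfied: (1,2), (2,2), (3,2) — 3 in total.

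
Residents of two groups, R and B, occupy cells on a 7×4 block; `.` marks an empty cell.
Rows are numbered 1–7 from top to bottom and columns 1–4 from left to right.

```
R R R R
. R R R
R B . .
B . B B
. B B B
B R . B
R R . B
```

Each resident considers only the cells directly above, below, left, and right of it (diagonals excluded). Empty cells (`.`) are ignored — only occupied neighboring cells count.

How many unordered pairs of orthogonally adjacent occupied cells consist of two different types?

6

Scan each occupied cell's neighbors to the right and below so each pair is counted once.
Row 1: R(1,1)–R(1,2)= R(1,2)–R(1,3)= R(1,2)–R(2,2)= R(1,3)–R(1,4)= R(1,3)–R(2,3)= R(1,4)–R(2,4)=  → 0/6 unlike.
Row 2: R(2,2)–R(2,3)= R(2,2)–B(3,2)≠ R(2,3)–R(2,4)=  → 1/3 unlike.
Row 3: R(3,1)–B(3,2)≠ R(3,1)–B(4,1)≠  → 2/2 unlike.
Row 4: B(4,3)–B(4,4)= B(4,3)–B(5,3)= B(4,4)–B(5,4)=  → 0/3 unlike.
Row 5: B(5,2)–B(5,3)= B(5,2)–R(6,2)≠ B(5,3)–B(5,4)= B(5,4)–B(6,4)=  → 1/4 unlike.
Row 6: B(6,1)–R(6,2)≠ B(6,1)–R(7,1)≠ R(6,2)–R(7,2)= B(6,4)–B(7,4)=  → 2/4 unlike.
Row 7: R(7,1)–R(7,2)=  → 0/1 unlike.
Total adjacent occupied pairs: 23; unlike-type pairs: 6.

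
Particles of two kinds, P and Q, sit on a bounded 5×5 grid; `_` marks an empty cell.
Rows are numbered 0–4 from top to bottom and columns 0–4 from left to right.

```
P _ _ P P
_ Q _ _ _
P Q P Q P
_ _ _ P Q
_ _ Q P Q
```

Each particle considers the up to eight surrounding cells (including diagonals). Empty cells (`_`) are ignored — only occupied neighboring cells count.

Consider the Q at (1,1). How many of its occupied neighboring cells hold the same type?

1

Occupied neighbors of (1,1): (0,0)=P, (2,0)=P, (2,1)=Q, (2,2)=P.
Same type (Q): 1 of 4.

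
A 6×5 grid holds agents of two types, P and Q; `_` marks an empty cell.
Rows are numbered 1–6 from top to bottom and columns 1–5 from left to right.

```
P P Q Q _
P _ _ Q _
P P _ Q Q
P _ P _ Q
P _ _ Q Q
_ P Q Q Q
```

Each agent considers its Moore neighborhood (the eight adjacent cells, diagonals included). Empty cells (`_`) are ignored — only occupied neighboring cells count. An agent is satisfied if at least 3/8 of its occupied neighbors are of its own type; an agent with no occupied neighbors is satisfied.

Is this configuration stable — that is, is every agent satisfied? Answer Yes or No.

No

Row 1: (1,1)P 2/2 ok · (1,2)P 2/3 ok · (1,3)Q 2/3 ok · (1,4)Q 2/2 ok
Row 2: (2,1)P 4/4 ok · (2,4)Q 4/4 ok
Row 3: (3,1)P 3/3 ok · (3,2)P 4/4 ok · (3,4)Q 3/4 ok · (3,5)Q 3/3 ok
Row 4: (4,1)P 3/3 ok · (4,3)P 1/3 unhappy · (4,5)Q 4/4 ok
Row 5: (5,1)P 2/2 ok · (5,4)Q 5/6 ok · (5,5)Q 4/4 ok
Row 6: (6,2)P 1/2 ok · (6,3)Q 2/3 ok · (6,4)Q 4/4 ok · (6,5)Q 3/3 ok
For instance (4,3) has only 1/3 same-type neighbors, below 3/8.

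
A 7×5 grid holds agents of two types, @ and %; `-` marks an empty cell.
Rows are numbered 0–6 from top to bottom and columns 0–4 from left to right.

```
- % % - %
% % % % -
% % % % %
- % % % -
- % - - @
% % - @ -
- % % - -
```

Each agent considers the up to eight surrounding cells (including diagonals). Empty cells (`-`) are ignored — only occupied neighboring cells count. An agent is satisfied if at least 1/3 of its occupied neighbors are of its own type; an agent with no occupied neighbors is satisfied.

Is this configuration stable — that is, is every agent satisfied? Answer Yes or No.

Yes

(0,1)% 4/4 ok
(0,2)% 4/4 ok
(0,4)% 1/1 ok
(1,0)% 4/4 ok
(1,1)% 7/7 ok
(1,2)% 7/7 ok
(1,3)% 6/6 ok
(2,0)% 4/4 ok
(2,1)% 7/7 ok
(2,2)% 8/8 ok
(2,3)% 6/6 ok
(2,4)% 3/3 ok
(3,1)% 5/5 ok
(3,2)% 6/6 ok
(3,3)% 4/5 ok
(4,1)% 4/4 ok
(4,4)@ 1/2 ok
(5,0)% 3/3 ok
(5,1)% 4/4 ok
(5,3)@ 1/2 ok
(6,1)% 3/3 ok
(6,2)% 2/3 ok
All meet the threshold, so the configuration is stable.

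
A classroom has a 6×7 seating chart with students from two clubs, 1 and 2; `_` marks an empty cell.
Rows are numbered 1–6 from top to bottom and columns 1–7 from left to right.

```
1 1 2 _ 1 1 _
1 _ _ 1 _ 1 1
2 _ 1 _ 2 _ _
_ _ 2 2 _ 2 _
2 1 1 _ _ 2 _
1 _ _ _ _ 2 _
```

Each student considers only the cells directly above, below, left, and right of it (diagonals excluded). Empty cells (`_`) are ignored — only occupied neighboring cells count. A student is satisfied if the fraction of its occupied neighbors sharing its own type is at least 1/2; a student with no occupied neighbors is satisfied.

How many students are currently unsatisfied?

6

(1,1)1 2/2 ok
(1,2)1 1/2 ok
(1,3)2 0/1 unhappy
(1,5)1 1/1 ok
(1,6)1 2/2 ok
(2,1)1 1/2 ok
(2,4)1 0/0 ok
(2,6)1 2/2 ok
(2,7)1 1/1 ok
(3,1)2 0/1 unhappy
(3,3)1 0/1 unhappy
(3,5)2 0/0 ok
(4,3)2 1/3 unhappy
(4,4)2 1/1 ok
(4,6)2 1/1 ok
(5,1)2 0/2 unhappy
(5,2)1 1/2 ok
(5,3)1 1/2 ok
(5,6)2 2/2 ok
(6,1)1 0/1 unhappy
(6,6)2 1/1 ok
Unsatisfied: (1,3), (3,1), (3,3), (4,3), (5,1), (6,1) — 6 in total.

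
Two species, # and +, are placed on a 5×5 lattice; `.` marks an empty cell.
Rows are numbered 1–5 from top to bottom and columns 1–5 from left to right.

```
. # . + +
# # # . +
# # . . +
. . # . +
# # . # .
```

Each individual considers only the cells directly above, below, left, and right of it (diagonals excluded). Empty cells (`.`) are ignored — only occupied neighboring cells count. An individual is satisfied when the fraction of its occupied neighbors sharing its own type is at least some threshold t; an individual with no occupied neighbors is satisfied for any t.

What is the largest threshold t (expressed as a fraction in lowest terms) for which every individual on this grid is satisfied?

Row 1: (1,2)# 1/1 · (1,4)+ 1/1 · (1,5)+ 2/2
Row 2: (2,1)# 2/2 · (2,2)# 4/4 · (2,3)# 1/1 · (2,5)+ 2/2
Row 3: (3,1)# 2/2 · (3,2)# 2/2 · (3,5)+ 2/2
Row 4: (4,3)# — no occupied neighbors · (4,5)+ 1/1
Row 5: (5,1)# 1/1 · (5,2)# 1/1 · (5,4)# — no occupied neighbors
The smallest same-type fraction is 1/1 at (1,2), which reduces to 1/1. Any threshold above that leaves this individual unsatisfied.

1/1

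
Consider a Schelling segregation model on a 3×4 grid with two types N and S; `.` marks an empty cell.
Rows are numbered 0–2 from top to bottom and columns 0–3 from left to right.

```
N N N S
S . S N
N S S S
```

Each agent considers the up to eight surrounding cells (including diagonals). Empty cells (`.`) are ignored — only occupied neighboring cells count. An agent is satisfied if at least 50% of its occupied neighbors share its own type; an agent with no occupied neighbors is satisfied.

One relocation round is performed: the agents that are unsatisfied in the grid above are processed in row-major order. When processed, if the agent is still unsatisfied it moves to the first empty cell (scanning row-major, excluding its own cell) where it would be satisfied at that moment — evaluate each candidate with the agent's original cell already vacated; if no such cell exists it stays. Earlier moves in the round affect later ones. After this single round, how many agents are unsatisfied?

4

Initially unsatisfied (in order): (0,3), (1,0), (1,3), (2,0).
  (0,3) → (1,1).
  (1,0): no empty cell satisfies it; stays.
  (1,3) → (0,3).
  (2,0): no empty cell satisfies it; stays.
Resulting grid:
N N N N
S S S .
N S S S
Unsatisfied now: (0,0), (0,1), (1,0), (2,0).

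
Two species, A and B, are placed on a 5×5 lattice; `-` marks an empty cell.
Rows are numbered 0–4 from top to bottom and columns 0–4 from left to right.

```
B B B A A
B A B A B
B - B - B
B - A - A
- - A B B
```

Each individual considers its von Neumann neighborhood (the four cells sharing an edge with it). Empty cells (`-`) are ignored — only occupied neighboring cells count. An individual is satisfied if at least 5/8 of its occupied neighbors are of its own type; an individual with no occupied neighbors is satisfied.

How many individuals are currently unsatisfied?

12

(0,0)B 2/2 satisfied
(0,1)B 2/3 satisfied
(0,2)B 2/3 satisfied
(0,3)A 2/3 satisfied
(0,4)A 1/2 not
(1,0)B 2/3 satisfied
(1,1)A 0/3 not
(1,2)B 2/4 not
(1,3)A 1/3 not
(1,4)B 1/3 not
(2,0)B 2/2 satisfied
(2,2)B 1/2 not
(2,4)B 1/2 not
(3,0)B 1/1 satisfied
(3,2)A 1/2 not
(3,4)A 0/2 not
(4,2)A 1/2 not
(4,3)B 1/2 not
(4,4)B 1/2 not
Unsatisfied: (0,4), (1,1), (1,2), (1,3), (1,4), (2,2), (2,4), (3,2), (3,4), (4,2), (4,3), (4,4) — 12 in total.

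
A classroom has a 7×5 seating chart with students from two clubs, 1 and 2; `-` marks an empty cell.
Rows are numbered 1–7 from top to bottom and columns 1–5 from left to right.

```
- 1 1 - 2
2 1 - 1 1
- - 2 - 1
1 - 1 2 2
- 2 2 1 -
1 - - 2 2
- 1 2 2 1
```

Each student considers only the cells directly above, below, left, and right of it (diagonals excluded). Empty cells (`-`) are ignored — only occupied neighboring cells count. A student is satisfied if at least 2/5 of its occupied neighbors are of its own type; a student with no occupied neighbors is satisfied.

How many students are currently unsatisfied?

9

Row 1: (1,2)1 2/2 ✓ · (1,3)1 1/1 ✓ · (1,5)2 0/1 ✗
Row 2: (2,1)2 0/1 ✗ · (2,2)1 1/2 ✓ · (2,4)1 1/1 ✓ · (2,5)1 2/3 ✓
Row 3: (3,3)2 0/1 ✗ · (3,5)1 1/2 ✓
Row 4: (4,1)1 0/0 ✓ · (4,3)1 0/3 ✗ · (4,4)2 1/3 ✗ · (4,5)2 1/2 ✓
Row 5: (5,2)2 1/1 ✓ · (5,3)2 1/3 ✗ · (5,4)1 0/3 ✗
Row 6: (6,1)1 0/0 ✓ · (6,4)2 2/3 ✓ · (6,5)2 1/2 ✓
Row 7: (7,2)1 0/1 ✗ · (7,3)2 1/2 ✓ · (7,4)2 2/3 ✓ · (7,5)1 0/2 ✗
Unsatisfied: (1,5), (2,1), (3,3), (4,3), (4,4), (5,3), (5,4), (7,2), (7,5) — 9 in total.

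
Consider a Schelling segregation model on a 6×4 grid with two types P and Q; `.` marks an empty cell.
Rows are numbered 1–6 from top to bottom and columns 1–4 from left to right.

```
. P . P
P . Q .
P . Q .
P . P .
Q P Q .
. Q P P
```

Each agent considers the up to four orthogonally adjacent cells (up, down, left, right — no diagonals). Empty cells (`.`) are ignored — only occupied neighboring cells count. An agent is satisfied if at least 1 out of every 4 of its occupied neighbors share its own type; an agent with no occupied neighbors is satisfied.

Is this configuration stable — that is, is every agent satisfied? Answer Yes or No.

(1,2)P 0/0 ✓
(1,4)P 0/0 ✓
(2,1)P 1/1 ✓
(2,3)Q 1/1 ✓
(3,1)P 2/2 ✓
(3,3)Q 1/2 ✓
(4,1)P 1/2 ✓
(4,3)P 0/2 ✗
(5,1)Q 0/2 ✗
(5,2)P 0/3 ✗
(5,3)Q 0/3 ✗
(6,2)Q 0/2 ✗
(6,3)P 1/3 ✓
(6,4)P 1/1 ✓
For instance (4,3) has only 0/2 same-type neighbors, below 1/4.

No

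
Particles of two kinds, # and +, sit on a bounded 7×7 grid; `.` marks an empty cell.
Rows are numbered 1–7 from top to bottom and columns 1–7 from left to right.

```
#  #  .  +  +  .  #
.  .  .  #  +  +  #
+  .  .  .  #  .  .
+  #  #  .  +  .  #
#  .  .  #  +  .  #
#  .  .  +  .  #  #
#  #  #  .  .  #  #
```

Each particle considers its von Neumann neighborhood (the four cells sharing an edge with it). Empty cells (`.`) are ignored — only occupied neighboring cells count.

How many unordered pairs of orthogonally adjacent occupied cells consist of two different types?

Scan each occupied cell's neighbors to the right and below so each pair is counted once.
From row 1: 1 unlike of 5 pairs (running 1/5).
From row 2: 3 unlike of 4 pairs (running 4/9).
From row 3: 1 unlike of 2 pairs (running 5/11).
From row 4: 2 unlike of 5 pairs (running 7/16).
From row 5: 2 unlike of 4 pairs (running 9/20).
From row 6: 0 unlike of 4 pairs (running 9/24).
From row 7: 0 unlike of 3 pairs (running 9/27).
Total adjacent occupied pairs: 27; unlike-type pairs: 9.

9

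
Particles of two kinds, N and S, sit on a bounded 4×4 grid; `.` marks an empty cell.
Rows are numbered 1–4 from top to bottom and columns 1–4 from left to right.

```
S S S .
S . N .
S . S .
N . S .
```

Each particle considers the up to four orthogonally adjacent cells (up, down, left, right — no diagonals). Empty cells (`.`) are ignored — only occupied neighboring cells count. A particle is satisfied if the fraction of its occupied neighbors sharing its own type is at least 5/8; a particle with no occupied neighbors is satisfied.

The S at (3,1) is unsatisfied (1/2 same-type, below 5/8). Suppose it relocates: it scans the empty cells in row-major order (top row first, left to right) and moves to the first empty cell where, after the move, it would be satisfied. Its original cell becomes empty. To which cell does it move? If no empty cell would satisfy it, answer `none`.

Vacating (3,1). Empty cells in order:
  (1,4): 1/1 same-type → satisfied — stop here.

(1,4)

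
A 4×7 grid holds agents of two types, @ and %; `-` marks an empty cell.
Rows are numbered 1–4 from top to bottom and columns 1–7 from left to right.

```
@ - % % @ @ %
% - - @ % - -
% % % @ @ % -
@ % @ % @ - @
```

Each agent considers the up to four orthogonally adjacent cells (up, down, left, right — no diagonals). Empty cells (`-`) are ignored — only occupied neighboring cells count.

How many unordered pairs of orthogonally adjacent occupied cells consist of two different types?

Scan each occupied cell's neighbors to the right and below so each pair is counted once.
From row 1: 5 unlike of 7 pairs (running 5/7).
From row 2: 2 unlike of 4 pairs (running 7/11).
From row 3: 5 unlike of 10 pairs (running 12/21).
From row 4: 4 unlike of 4 pairs (running 16/25).
Total adjacent occupied pairs: 25; unlike-type pairs: 16.

16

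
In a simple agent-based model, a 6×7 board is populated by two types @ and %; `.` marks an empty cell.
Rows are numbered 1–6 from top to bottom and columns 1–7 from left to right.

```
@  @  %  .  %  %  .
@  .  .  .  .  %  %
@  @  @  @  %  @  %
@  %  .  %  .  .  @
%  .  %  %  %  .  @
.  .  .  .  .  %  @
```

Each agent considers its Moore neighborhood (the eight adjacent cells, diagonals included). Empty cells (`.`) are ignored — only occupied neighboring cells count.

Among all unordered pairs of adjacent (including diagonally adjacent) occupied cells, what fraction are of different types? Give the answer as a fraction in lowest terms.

8/23

Scan each occupied cell's neighbors to the right and below (and the two forward diagonals) so each pair is counted once.
From row 1: 1 unlike of 8 pairs (running 1/8).
From row 2: 2 unlike of 8 pairs (running 3/16).
From row 3: 9 unlike of 16 pairs (running 12/32).
From row 4: 2 unlike of 8 pairs (running 14/40).
From row 5: 1 unlike of 5 pairs (running 15/45).
From row 6: 1 unlike of 1 pairs (running 16/46).
Total adjacent occupied pairs: 46; unlike-type pairs: 16.
16/46 reduces to 8/23.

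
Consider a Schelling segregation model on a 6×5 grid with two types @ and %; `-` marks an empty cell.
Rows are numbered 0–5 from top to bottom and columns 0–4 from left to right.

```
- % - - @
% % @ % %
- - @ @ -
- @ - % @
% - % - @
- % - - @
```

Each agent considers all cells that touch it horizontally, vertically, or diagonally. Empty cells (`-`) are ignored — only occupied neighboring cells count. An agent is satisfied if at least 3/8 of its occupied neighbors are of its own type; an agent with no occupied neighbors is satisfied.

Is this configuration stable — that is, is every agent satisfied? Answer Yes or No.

No

(0,1)% 2/3 ✓
(0,4)@ 0/2 ✗
(1,0)% 2/2 ✓
(1,1)% 2/4 ✓
(1,2)@ 2/5 ✓
(1,3)% 1/5 ✗
(1,4)% 1/3 ✗
(2,2)@ 3/6 ✓
(2,3)@ 3/6 ✓
(3,1)@ 1/3 ✗
(3,3)% 1/5 ✗
(3,4)@ 2/3 ✓
(4,0)% 1/2 ✓
(4,2)% 2/3 ✓
(4,4)@ 2/3 ✓
(5,1)% 2/2 ✓
(5,4)@ 1/1 ✓
For instance (0,4) has only 0/2 same-type neighbors, below 3/8.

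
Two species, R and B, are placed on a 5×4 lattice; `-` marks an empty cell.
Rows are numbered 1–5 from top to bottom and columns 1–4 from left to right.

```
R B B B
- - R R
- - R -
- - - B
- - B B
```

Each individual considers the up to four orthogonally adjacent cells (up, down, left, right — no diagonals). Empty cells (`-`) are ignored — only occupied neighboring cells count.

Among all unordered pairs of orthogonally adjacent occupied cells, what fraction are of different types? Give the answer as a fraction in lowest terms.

Scan each occupied cell's neighbors to the right and below so each pair is counted once.
From row 1: 3 unlike of 5 pairs (running 3/5).
From row 2: 0 unlike of 2 pairs (running 3/7).
From row 4: 0 unlike of 1 pairs (running 3/8).
From row 5: 0 unlike of 1 pairs (running 3/9).
Total adjacent occupied pairs: 9; unlike-type pairs: 3.
3/9 reduces to 1/3.

1/3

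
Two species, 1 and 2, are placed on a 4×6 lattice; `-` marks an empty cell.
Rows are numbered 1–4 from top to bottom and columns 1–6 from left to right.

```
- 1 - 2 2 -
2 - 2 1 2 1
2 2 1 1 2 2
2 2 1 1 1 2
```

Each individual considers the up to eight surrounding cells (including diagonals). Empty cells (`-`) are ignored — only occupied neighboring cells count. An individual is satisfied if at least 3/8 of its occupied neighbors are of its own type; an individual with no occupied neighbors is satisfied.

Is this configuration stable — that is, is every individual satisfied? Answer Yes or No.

Row 1: (1,2)1 0/2 not · (1,4)2 3/4 satisfied · (1,5)2 2/4 satisfied
Row 2: (2,1)2 2/3 satisfied · (2,3)2 2/6 not · (2,4)1 2/7 not · (2,5)2 4/7 satisfied · (2,6)1 0/4 not
Row 3: (3,1)2 4/4 satisfied · (3,2)2 5/7 satisfied · (3,3)1 4/7 satisfied · (3,4)1 5/8 satisfied · (3,5)2 3/8 satisfied · (3,6)2 3/5 satisfied
Row 4: (4,1)2 3/3 satisfied · (4,2)2 3/5 satisfied · (4,3)1 3/5 satisfied · (4,4)1 4/5 satisfied · (4,5)1 2/5 satisfied · (4,6)2 2/3 satisfied
For instance (1,2) has only 0/2 same-type neighbors, below 3/8.

No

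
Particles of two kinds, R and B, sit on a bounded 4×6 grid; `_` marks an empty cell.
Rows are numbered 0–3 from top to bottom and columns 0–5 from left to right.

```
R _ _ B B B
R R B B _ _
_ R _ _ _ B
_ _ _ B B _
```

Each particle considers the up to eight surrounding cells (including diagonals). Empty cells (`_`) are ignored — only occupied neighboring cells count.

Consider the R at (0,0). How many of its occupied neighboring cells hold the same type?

2

Occupied neighbors of (0,0): (1,0)=R, (1,1)=R.
Same type (R): 2 of 2.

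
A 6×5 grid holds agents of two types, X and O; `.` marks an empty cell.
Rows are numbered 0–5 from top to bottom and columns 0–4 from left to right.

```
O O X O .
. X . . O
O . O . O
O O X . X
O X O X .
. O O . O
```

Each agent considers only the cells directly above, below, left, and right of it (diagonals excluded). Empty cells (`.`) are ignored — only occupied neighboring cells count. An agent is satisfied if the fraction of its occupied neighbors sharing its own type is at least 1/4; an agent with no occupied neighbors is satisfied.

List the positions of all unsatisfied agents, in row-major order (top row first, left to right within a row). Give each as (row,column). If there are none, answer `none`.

Row 0: (0,0)O 1/1 ok · (0,1)O 1/3 ok · (0,2)X 0/2 unhappy · (0,3)O 0/1 unhappy
Row 1: (1,1)X 0/1 unhappy · (1,4)O 1/1 ok
Row 2: (2,0)O 1/1 ok · (2,2)O 0/1 unhappy · (2,4)O 1/2 ok
Row 3: (3,0)O 3/3 ok · (3,1)O 1/3 ok · (3,2)X 0/3 unhappy · (3,4)X 0/1 unhappy
Row 4: (4,0)O 1/2 ok · (4,1)X 0/4 unhappy · (4,2)O 1/4 ok · (4,3)X 0/1 unhappy
Row 5: (5,1)O 1/2 ok · (5,2)O 2/2 ok · (5,4)O 0/0 ok

(0,2), (0,3), (1,1), (2,2), (3,2), (3,4), (4,1), (4,3)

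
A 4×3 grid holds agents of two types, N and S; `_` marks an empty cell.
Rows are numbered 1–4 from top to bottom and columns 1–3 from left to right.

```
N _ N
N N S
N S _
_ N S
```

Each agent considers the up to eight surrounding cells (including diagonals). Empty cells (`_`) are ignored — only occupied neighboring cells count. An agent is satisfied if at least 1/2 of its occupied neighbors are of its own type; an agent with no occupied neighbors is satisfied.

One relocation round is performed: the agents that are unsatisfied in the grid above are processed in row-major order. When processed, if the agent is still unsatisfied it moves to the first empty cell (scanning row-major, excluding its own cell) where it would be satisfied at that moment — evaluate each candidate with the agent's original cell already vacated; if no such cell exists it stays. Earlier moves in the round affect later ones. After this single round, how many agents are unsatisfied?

1

Initially unsatisfied (in order): (2,3), (3,2), (4,2).
  (2,3) → (3,3).
  (3,2): no empty cell satisfies it; stays.
  (4,2) → (1,2).
Resulting grid:
N N N
N N _
N S S
_ _ S
Unsatisfied now: (3,2).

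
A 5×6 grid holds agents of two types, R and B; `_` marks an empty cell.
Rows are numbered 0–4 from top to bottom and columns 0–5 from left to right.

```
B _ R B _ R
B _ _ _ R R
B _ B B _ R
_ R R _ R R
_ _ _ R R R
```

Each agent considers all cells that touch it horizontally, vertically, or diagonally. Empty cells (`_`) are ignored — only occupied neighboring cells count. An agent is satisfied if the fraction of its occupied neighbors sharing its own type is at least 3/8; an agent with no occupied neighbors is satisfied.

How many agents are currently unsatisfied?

5

Row 0: (0,0)B 1/1 ✓ · (0,2)R 0/1 ✗ · (0,3)B 0/2 ✗ · (0,5)R 2/2 ✓
Row 1: (1,0)B 2/2 ✓ · (1,4)R 3/5 ✓ · (1,5)R 3/3 ✓
Row 2: (2,0)B 1/2 ✓ · (2,2)B 1/3 ✗ · (2,3)B 1/4 ✗ · (2,5)R 4/4 ✓
Row 3: (3,1)R 1/3 ✗ · (3,2)R 2/4 ✓ · (3,4)R 5/6 ✓ · (3,5)R 4/4 ✓
Row 4: (4,3)R 3/3 ✓ · (4,4)R 4/4 ✓ · (4,5)R 3/3 ✓
Unsatisfied: (0,2), (0,3), (2,2), (2,3), (3,1) — 5 in total.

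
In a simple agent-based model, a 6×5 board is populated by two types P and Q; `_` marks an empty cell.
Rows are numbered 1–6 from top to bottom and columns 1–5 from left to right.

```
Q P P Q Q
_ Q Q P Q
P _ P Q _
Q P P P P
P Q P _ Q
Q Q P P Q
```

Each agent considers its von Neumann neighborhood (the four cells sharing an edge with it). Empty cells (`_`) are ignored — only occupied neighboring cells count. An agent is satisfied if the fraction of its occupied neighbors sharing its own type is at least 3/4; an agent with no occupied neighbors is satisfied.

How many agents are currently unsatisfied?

(1,1)Q 0/1 unhappy
(1,2)P 1/3 unhappy
(1,3)P 1/3 unhappy
(1,4)Q 1/3 unhappy
(1,5)Q 2/2 ok
(2,2)Q 1/2 unhappy
(2,3)Q 1/4 unhappy
(2,4)P 0/4 unhappy
(2,5)Q 1/2 unhappy
(3,1)P 0/1 unhappy
(3,3)P 1/3 unhappy
(3,4)Q 0/3 unhappy
(4,1)Q 0/3 unhappy
(4,2)P 1/3 unhappy
(4,3)P 4/4 ok
(4,4)P 2/3 unhappy
(4,5)P 1/2 unhappy
(5,1)P 0/3 unhappy
(5,2)Q 1/4 unhappy
(5,3)P 2/3 unhappy
(5,5)Q 1/2 unhappy
(6,1)Q 1/2 unhappy
(6,2)Q 2/3 unhappy
(6,3)P 2/3 unhappy
(6,4)P 1/2 unhappy
(6,5)Q 1/2 unhappy
Unsatisfied: (1,1), (1,2), (1,3), (1,4), (2,2), (2,3), (2,4), (2,5), (3,1), (3,3), (3,4), (4,1), (4,2), (4,4), (4,5), (5,1), (5,2), (5,3), (5,5), (6,1), (6,2), (6,3), (6,4), (6,5) — 24 in total.

24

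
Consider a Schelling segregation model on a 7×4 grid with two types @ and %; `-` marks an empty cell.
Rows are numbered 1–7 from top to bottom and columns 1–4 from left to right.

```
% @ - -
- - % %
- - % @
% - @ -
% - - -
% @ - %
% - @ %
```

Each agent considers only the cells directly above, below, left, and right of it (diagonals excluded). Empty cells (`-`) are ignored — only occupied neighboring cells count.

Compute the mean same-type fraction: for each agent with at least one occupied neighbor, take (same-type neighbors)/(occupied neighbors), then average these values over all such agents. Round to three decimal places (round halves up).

Row 1: (1,1)% 0/1 · (1,2)@ 0/1
Row 2: (2,3)% 2/2 · (2,4)% 1/2
Row 3: (3,3)% 1/3 · (3,4)@ 0/2
Row 4: (4,1)% 1/1 · (4,3)@ 0/1
Row 5: (5,1)% 2/2
Row 6: (6,1)% 2/3 · (6,2)@ 0/1 · (6,4)% 1/1
Row 7: (7,1)% 1/1 · (7,3)@ 0/1 · (7,4)% 1/2
Sum over 15 agents: 0/1 + 0/1 + 2/2 + 1/2 + 1/3 + 0/2 + 1/1 + 0/1 + 2/2 + 2/3 + 0/1 + 1/1 + 1/1 + 0/1 + 1/2 = 7; mean = 7 ÷ 15 = 7/15 = 0.466666… → 0.467.

0.467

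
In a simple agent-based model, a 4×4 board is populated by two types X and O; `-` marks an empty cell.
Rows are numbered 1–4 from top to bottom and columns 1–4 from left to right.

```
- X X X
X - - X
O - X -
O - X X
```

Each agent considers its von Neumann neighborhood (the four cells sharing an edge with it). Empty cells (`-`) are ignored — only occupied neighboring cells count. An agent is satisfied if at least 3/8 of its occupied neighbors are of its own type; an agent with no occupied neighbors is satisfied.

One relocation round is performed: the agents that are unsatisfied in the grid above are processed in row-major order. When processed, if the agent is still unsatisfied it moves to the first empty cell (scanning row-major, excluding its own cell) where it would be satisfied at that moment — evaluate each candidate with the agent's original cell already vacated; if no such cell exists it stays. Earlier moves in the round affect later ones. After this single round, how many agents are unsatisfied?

Initially unsatisfied (in order): (2,1).
  (2,1) → (1,1).
Resulting grid:
X X X X
- - - X
O - X -
O - X X
All satisfied now.

0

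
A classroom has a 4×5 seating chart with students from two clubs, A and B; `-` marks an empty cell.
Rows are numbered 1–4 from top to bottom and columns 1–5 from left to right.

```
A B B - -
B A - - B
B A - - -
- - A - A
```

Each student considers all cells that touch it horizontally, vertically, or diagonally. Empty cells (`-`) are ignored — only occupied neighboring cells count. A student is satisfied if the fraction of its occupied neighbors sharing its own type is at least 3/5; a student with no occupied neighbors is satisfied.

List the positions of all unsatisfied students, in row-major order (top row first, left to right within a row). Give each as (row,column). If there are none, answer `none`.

Row 1: (1,1)A 1/3 ✗ · (1,2)B 2/4 ✗ · (1,3)B 1/2 ✗
Row 2: (2,1)B 2/5 ✗ · (2,2)A 2/6 ✗ · (2,5)B 0/0 ✓
Row 3: (3,1)B 1/3 ✗ · (3,2)A 2/4 ✗
Row 4: (4,3)A 1/1 ✓ · (4,5)A 0/0 ✓

(1,1), (1,2), (1,3), (2,1), (2,2), (3,1), (3,2)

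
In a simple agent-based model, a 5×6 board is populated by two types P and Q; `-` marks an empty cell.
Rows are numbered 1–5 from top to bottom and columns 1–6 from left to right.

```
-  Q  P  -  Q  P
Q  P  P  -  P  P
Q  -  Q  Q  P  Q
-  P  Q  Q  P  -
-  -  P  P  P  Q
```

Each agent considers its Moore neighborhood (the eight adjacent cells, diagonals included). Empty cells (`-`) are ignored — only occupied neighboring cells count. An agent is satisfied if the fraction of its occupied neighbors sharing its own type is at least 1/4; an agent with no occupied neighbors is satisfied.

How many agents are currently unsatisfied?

3

(1,2)Q 1/4 ok
(1,3)P 2/3 ok
(1,5)Q 0/3 unhappy
(1,6)P 2/3 ok
(2,1)Q 2/3 ok
(2,2)P 2/6 ok
(2,3)P 2/5 ok
(2,5)P 3/6 ok
(2,6)P 3/5 ok
(3,1)Q 1/3 ok
(3,3)Q 3/6 ok
(3,4)Q 3/7 ok
(3,5)P 3/6 ok
(3,6)Q 0/4 unhappy
(4,2)P 1/4 ok
(4,3)Q 3/6 ok
(4,4)Q 3/8 ok
(4,5)P 3/7 ok
(5,3)P 2/4 ok
(5,4)P 3/5 ok
(5,5)P 2/4 ok
(5,6)Q 0/2 unhappy
Unsatisfied: (1,5), (3,6), (5,6) — 3 in total.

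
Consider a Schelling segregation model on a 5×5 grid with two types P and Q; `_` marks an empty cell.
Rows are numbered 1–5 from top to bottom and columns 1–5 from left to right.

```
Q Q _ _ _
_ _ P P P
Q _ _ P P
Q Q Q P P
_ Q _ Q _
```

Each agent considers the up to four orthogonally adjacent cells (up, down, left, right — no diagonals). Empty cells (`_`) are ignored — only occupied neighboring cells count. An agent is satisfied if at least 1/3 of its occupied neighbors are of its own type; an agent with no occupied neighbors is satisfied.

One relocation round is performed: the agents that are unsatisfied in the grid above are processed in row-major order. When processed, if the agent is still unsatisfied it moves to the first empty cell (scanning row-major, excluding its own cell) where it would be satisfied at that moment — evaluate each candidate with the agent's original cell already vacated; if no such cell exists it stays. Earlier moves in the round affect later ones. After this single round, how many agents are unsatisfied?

0

Initially unsatisfied (in order): (5,4).
  (5,4) → (1,3).
Resulting grid:
Q Q Q _ _
_ _ P P P
Q _ _ P P
Q Q Q P P
_ Q _ _ _
All satisfied now.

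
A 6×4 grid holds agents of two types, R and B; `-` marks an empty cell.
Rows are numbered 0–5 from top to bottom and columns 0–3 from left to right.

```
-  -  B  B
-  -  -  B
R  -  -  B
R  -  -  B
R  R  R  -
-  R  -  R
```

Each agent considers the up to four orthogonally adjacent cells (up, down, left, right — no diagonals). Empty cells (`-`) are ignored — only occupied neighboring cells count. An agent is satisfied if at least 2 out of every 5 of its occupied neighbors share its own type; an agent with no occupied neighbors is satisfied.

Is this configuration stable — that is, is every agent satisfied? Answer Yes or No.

Yes

Row 0: (0,2)B 1/1 satisfied · (0,3)B 2/2 satisfied
Row 1: (1,3)B 2/2 satisfied
Row 2: (2,0)R 1/1 satisfied · (2,3)B 2/2 satisfied
Row 3: (3,0)R 2/2 satisfied · (3,3)B 1/1 satisfied
Row 4: (4,0)R 2/2 satisfied · (4,1)R 3/3 satisfied · (4,2)R 1/1 satisfied
Row 5: (5,1)R 1/1 satisfied · (5,3)R 0/0 satisfied
All meet the threshold, so the configuration is stable.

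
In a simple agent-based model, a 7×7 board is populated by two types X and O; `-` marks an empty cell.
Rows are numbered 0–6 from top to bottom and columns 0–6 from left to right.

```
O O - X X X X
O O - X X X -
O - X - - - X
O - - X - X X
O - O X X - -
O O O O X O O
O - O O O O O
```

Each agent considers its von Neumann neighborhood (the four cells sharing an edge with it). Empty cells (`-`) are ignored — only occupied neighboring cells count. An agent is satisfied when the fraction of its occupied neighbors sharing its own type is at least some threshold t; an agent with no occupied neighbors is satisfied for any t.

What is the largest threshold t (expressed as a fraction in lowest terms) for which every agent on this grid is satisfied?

1/4

(0,0)O 2/2
(0,1)O 2/2
(0,3)X 2/2
(0,4)X 3/3
(0,5)X 3/3
(0,6)X 1/1
(1,0)O 3/3
(1,1)O 2/2
(1,3)X 2/2
(1,4)X 3/3
(1,5)X 2/2
(2,0)O 2/2
(2,2)X — no occupied neighbors
(2,6)X 1/1
(3,0)O 2/2
(3,3)X 1/1
(3,5)X 1/1
(3,6)X 2/2
(4,0)O 2/2
(4,2)O 1/2
(4,3)X 2/4
(4,4)X 2/2
(5,0)O 3/3
(5,1)O 2/2
(5,2)O 4/4
(5,3)O 2/4
(5,4)X 1/4
(5,5)O 2/3
(5,6)O 2/2
(6,0)O 1/1
(6,2)O 2/2
(6,3)O 3/3
(6,4)O 2/3
(6,5)O 3/3
(6,6)O 2/2
The smallest same-type fraction is 1/4 at (5,4), which reduces to 1/4. Any threshold above that leaves this agent unsatisfied.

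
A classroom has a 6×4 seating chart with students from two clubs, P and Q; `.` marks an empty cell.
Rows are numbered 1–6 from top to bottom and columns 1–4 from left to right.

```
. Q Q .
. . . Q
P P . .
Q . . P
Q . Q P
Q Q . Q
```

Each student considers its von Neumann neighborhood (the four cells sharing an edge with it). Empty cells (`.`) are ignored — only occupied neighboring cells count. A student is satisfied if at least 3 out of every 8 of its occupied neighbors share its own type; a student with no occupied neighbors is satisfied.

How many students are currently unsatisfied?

3

(1,2)Q 1/1 satisfied
(1,3)Q 1/1 satisfied
(2,4)Q 0/0 satisfied
(3,1)P 1/2 satisfied
(3,2)P 1/1 satisfied
(4,1)Q 1/2 satisfied
(4,4)P 1/1 satisfied
(5,1)Q 2/2 satisfied
(5,3)Q 0/1 not
(5,4)P 1/3 not
(6,1)Q 2/2 satisfied
(6,2)Q 1/1 satisfied
(6,4)Q 0/1 not
Unsatisfied: (5,3), (5,4), (6,4) — 3 in total.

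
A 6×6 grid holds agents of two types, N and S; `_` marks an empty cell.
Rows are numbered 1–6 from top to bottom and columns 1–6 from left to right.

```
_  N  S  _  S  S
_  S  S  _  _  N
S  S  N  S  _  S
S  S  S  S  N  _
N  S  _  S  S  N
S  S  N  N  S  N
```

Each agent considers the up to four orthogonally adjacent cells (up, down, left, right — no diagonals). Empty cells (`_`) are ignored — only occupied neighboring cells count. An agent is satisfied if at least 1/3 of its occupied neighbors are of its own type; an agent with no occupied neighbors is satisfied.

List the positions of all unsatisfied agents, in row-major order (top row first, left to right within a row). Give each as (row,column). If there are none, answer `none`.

(1,2), (2,6), (3,3), (3,6), (4,5), (5,1)

(1,2)N 0/2 unhappy
(1,3)S 1/2 ok
(1,5)S 1/1 ok
(1,6)S 1/2 ok
(2,2)S 2/3 ok
(2,3)S 2/3 ok
(2,6)N 0/2 unhappy
(3,1)S 2/2 ok
(3,2)S 3/4 ok
(3,3)N 0/4 unhappy
(3,4)S 1/2 ok
(3,6)S 0/1 unhappy
(4,1)S 2/3 ok
(4,2)S 4/4 ok
(4,3)S 2/3 ok
(4,4)S 3/4 ok
(4,5)N 0/2 unhappy
(5,1)N 0/3 unhappy
(5,2)S 2/3 ok
(5,4)S 2/3 ok
(5,5)S 2/4 ok
(5,6)N 1/2 ok
(6,1)S 1/2 ok
(6,2)S 2/3 ok
(6,3)N 1/2 ok
(6,4)N 1/3 ok
(6,5)S 1/3 ok
(6,6)N 1/2 ok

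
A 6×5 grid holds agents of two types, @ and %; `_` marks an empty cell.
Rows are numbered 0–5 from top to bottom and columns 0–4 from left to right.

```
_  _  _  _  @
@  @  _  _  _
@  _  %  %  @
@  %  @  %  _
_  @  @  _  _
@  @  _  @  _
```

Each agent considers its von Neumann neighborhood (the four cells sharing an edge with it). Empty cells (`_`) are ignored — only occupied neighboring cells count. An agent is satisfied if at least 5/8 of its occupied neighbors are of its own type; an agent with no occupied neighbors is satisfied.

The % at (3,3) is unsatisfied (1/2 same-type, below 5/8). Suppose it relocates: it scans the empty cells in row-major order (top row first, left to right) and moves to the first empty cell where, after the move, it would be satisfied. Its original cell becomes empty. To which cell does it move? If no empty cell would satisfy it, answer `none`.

Vacating (3,3). Empty cells in order:
  (0,0): 0/1 same-type → still unsatisfied.
  (0,1): 0/1 same-type → still unsatisfied.
  (0,2): 0/0 same-type → satisfied — stop here.

(0,2)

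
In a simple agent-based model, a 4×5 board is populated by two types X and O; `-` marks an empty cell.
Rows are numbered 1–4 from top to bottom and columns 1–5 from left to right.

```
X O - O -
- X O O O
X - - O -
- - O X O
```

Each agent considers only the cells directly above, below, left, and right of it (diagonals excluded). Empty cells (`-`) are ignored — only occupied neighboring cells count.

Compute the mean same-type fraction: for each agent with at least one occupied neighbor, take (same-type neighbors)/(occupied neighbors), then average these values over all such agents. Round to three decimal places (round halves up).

Row 1: (1,1)X 0/1 · (1,2)O 0/2 · (1,4)O 1/1
Row 2: (2,2)X 0/2 · (2,3)O 1/2 · (2,4)O 4/4 · (2,5)O 1/1
Row 3: (3,1)X — no occupied neighbors · (3,4)O 1/2
Row 4: (4,3)O 0/1 · (4,4)X 0/3 · (4,5)O 0/1
Sum over 11 agents: 0/1 + 0/2 + 1/1 + 0/2 + 1/2 + 4/4 + 1/1 + 1/2 + 0/1 + 0/3 + 0/1 = 4; mean = 4 ÷ 11 = 4/11 = 0.363636… → 0.364.

0.364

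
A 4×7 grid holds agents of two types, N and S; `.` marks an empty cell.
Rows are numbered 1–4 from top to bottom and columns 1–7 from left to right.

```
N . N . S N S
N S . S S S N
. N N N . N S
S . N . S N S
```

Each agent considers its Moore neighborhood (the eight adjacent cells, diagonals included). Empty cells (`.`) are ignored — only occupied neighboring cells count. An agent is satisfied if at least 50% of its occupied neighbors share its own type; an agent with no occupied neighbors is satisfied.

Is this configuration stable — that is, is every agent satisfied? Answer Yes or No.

No

(1,1)N 1/2 ✓
(1,3)N 0/2 ✗
(1,5)S 3/4 ✓
(1,6)N 1/5 ✗
(1,7)S 1/3 ✗
(2,1)N 2/3 ✓
(2,2)S 0/5 ✗
(2,4)S 2/5 ✗
(2,5)S 3/6 ✓
(2,6)S 4/7 ✓
(2,7)N 2/5 ✗
(3,2)N 3/5 ✓
(3,3)N 3/5 ✓
(3,4)N 2/5 ✗
(3,6)N 2/7 ✗
(3,7)S 2/5 ✗
(4,1)S 0/1 ✗
(4,3)N 3/3 ✓
(4,5)S 0/3 ✗
(4,6)N 1/4 ✗
(4,7)S 1/3 ✗
For instance (1,3) has only 0/2 same-type neighbors, below 1/2.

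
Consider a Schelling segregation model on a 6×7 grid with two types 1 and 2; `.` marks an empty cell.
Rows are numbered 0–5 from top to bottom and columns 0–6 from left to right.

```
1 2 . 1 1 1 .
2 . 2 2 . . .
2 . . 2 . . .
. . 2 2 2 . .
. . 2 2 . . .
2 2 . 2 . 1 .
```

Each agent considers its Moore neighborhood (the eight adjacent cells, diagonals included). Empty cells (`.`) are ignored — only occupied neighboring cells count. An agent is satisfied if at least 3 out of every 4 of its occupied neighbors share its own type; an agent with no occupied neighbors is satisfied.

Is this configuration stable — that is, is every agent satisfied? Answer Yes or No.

No

Row 0: (0,0)1 0/2 unhappy · (0,1)2 2/3 unhappy · (0,3)1 1/3 unhappy · (0,4)1 2/3 unhappy · (0,5)1 1/1 ok
Row 1: (1,0)2 2/3 unhappy · (1,2)2 3/4 ok · (1,3)2 2/4 unhappy
Row 2: (2,0)2 1/1 ok · (2,3)2 5/5 ok
Row 3: (3,2)2 4/4 ok · (3,3)2 5/5 ok · (3,4)2 3/3 ok
Row 4: (4,2)2 5/5 ok · (4,3)2 5/5 ok
Row 5: (5,0)2 1/1 ok · (5,1)2 2/2 ok · (5,3)2 2/2 ok · (5,5)1 0/0 ok
For instance (0,0) has only 0/2 same-type neighbors, below 3/4.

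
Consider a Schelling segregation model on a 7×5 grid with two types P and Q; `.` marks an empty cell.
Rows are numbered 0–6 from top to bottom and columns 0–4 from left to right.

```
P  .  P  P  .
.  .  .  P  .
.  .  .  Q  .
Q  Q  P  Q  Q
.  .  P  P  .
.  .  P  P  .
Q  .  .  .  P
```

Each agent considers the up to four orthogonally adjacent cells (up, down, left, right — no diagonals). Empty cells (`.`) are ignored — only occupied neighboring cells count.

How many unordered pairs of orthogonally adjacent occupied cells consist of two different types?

4

Scan each occupied cell's neighbors to the right and below so each pair is counted once.
Row 0: P(0,2)–P(0,3)= P(0,3)–P(1,3)=  → 0/2 unlike.
Row 1: P(1,3)–Q(2,3)≠  → 1/1 unlike.
Row 2: Q(2,3)–Q(3,3)=  → 0/1 unlike.
Row 3: Q(3,0)–Q(3,1)= Q(3,1)–P(3,2)≠ P(3,2)–Q(3,3)≠ P(3,2)–P(4,2)= Q(3,3)–Q(3,4)= Q(3,3)–P(4,3)≠  → 3/6 unlike.
Row 4: P(4,2)–P(4,3)= P(4,2)–P(5,2)= P(4,3)–P(5,3)=  → 0/3 unlike.
Row 5: P(5,2)–P(5,3)=  → 0/1 unlike.
Total adjacent occupied pairs: 14; unlike-type pairs: 4.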